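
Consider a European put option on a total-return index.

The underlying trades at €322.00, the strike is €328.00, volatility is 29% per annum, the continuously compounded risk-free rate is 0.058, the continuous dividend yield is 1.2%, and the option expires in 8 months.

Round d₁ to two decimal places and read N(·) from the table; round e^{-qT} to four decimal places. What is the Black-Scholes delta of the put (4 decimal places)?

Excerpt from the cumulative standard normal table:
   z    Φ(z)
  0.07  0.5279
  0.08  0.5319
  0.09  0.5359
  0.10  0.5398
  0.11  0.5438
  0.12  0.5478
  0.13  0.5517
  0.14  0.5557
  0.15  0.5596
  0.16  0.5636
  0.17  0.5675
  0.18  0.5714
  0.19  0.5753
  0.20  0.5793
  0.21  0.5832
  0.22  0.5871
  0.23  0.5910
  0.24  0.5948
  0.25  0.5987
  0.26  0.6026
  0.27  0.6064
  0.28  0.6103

T = 0.6667;  σ√T = 0.2368
d₁ = [ln(322/328) + (0.058 − 0.012 + ½·0.29²)·0.6667] / (σ√T) = (-0.0185 + 0.0587) / 0.2368 = 0.1699 → 0.17
N(d₁) = N(0.17) = 0.5675
Δ_put = e^(−qT)·(N(d₁) − 1) = 0.9920·(0.5675 − 1) = -0.4290

-0.4290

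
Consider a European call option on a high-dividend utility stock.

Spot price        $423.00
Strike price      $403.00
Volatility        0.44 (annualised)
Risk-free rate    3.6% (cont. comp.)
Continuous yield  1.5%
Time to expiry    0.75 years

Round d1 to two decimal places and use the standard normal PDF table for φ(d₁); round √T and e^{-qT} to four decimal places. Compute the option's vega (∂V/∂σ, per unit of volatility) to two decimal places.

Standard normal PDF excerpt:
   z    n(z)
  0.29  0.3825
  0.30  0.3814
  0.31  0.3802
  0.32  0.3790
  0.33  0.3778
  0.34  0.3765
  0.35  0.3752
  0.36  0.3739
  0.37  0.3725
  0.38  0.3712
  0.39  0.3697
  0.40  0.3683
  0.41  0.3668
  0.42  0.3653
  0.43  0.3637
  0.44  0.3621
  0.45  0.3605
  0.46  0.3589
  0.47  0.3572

135.43

T = 0.75;  σ√T = 0.3811
d₁ = [ln(423/403) + (0.036 − 0.015 + 0.44²/2)·0.75] / 0.3811 = [0.0484 + 0.0883] / 0.3811 = 0.3590 which rounds to 0.36
√T = √0.75 = 0.8660
φ(d₁) = φ(0.36) = 0.3739
e^(−qT) = e^(−0.015·0.75) = 0.9888
vega = S·e^(−qT)·φ(d₁)·√T = 423·0.9888·0.3739·0.8660 = 135.4323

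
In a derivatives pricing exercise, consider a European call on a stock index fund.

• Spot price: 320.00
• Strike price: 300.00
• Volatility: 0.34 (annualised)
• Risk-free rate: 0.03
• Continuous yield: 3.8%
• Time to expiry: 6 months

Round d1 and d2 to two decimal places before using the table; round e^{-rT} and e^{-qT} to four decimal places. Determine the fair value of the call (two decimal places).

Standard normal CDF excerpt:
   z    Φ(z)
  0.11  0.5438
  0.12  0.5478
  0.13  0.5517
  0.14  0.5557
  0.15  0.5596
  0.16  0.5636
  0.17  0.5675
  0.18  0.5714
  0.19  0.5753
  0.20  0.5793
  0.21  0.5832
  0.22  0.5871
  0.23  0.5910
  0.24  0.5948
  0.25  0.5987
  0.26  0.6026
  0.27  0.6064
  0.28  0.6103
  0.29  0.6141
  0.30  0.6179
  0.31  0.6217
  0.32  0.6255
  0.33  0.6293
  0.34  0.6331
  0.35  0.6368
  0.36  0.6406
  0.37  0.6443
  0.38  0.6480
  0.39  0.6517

σ√T = 0.34 × 0.7071 = 0.2404
d₁ = [ln(320/300) + (0.03 − 0.038 + 0.34²/2)·0.5] / 0.2404 = [0.0645 + 0.0249] / 0.2404 = 0.3720 → 0.37
d₂ = d₁ − σ√T = 0.3720 − 0.2404 = 0.1316 → 0.13
exp(−qT) = exp(−0.038·0.5) = 0.9812;  exp(−rT) = exp(−0.03·0.5) = 0.9851
C = 320·0.9812·N(0.37) − 300·0.9851·N(0.13) = 320·0.9812·0.6443 − 300·0.9851·0.5517 = 202.2999 − 163.0439 = 39.2560

39.26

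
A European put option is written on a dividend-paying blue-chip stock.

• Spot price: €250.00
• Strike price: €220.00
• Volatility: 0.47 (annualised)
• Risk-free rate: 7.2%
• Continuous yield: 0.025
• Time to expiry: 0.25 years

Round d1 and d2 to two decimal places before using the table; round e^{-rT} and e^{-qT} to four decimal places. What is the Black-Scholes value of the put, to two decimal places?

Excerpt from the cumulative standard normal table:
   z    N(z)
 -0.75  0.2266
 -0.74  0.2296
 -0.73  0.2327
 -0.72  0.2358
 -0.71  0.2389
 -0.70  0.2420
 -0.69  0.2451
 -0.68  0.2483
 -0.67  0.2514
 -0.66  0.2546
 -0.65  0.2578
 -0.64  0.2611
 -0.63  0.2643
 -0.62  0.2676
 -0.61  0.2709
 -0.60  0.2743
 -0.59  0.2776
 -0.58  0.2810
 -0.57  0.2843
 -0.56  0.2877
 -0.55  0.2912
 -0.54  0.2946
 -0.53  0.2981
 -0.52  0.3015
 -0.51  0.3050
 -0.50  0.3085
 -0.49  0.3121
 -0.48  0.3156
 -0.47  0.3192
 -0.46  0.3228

σ√T = 0.47 × 0.5000 = 0.2350
d₁ = [ln(250/220) + (0.072 − 0.025 + 0.47²/2)·0.25] / 0.2350 = [0.1278 + 0.0394] / 0.2350 = 0.7115 ≈ 0.71
d₂ = d₁ − σ√T = 0.7115 − 0.2350 = 0.4765 ≈ 0.48
exp(−qT) = exp(−0.025·0.25) = 0.9938;  exp(−rT) = exp(−0.072·0.25) = 0.9822
N(−d₂) = N(-0.48) = 0.3156;  N(−d₁) = N(-0.71) = 0.2389
P = 220·0.9822·0.3156 − 250·0.9938·0.2389 = 68.1961 − 59.3547 = 8.8414

€8.84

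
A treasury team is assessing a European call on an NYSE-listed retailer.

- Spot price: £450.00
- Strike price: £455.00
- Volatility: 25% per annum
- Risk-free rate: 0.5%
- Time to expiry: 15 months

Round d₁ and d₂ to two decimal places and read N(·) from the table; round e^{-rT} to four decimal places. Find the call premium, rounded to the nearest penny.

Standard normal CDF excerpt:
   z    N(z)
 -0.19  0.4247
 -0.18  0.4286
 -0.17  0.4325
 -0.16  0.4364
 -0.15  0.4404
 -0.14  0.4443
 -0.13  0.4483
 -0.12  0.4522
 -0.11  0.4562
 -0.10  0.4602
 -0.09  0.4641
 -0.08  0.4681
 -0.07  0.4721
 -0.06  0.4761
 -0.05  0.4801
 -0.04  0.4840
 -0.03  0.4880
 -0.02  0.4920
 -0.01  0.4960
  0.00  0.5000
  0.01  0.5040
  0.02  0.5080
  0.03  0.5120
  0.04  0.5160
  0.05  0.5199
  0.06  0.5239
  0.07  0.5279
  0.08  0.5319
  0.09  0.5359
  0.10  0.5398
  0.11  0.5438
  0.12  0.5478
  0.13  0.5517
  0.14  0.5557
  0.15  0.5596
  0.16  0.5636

£49.18

σ√T = 0.25·√1.25 = 0.2795
d₁ = [ln(450/455) + (0.005 + ½·0.25²)·1.25] / (σ√T) = (-0.0110 + 0.0453) / 0.2795 = 0.1226 ≈ 0.12
d₂ = 0.1226 − 0.2795 = -0.1569 ≈ -0.16
exp(−rT) = exp(−0.005·1.25) = 0.9938
N(d₁) = N(0.12) = 0.5478;  N(d₂) = N(-0.16) = 0.4364
C = 450·0.5478 − 455·0.9938·0.4364 = 246.5100 − 197.3309 = 49.1791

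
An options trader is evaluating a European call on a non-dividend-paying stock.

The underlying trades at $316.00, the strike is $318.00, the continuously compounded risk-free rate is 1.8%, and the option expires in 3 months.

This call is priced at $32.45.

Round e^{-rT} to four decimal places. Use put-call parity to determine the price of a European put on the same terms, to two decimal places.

exp(−rT) = exp(−0.018·0.25) = 0.9955
Put-call parity: C − P = S − K·e^(−rT) = 316 − 318·0.9955 = 316 − 316.5690 = -0.5690
P = C − (C − P) = 32.45 − (-0.5690) = 33.0190

$33.02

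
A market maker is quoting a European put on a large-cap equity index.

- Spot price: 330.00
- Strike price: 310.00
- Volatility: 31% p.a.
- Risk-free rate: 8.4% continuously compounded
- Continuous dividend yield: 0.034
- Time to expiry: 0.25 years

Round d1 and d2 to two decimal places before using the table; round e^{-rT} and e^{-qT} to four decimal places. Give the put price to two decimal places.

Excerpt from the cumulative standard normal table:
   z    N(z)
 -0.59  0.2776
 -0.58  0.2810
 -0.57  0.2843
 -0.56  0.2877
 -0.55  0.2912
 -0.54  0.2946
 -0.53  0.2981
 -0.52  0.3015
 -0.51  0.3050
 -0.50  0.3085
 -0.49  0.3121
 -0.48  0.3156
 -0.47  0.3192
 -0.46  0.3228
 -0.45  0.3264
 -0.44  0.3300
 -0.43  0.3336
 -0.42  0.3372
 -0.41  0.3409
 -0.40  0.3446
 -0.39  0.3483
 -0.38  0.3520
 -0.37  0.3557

T = 0.25;  σ√T = 0.1550
d₁ = [ln(330/310) + (0.084 − 0.034 + 0.31²/2)·0.25] / 0.1550 = [0.0625 + 0.0245] / 0.1550 = 0.5615 ⇒ 0.56
d₂ = d₁ − σ√T = 0.5615 − 0.1550 = 0.4065 ⇒ 0.41
exp(−qT) = exp(−0.034·0.25) = 0.9915;  exp(−rT) = exp(−0.084·0.25) = 0.9792
P = 310·0.9792·N(-0.41) − 330·0.9915·N(-0.56) = 310·0.9792·0.3409 − 330·0.9915·0.2877 = 103.4809 − 94.1340 = 9.3469

9.35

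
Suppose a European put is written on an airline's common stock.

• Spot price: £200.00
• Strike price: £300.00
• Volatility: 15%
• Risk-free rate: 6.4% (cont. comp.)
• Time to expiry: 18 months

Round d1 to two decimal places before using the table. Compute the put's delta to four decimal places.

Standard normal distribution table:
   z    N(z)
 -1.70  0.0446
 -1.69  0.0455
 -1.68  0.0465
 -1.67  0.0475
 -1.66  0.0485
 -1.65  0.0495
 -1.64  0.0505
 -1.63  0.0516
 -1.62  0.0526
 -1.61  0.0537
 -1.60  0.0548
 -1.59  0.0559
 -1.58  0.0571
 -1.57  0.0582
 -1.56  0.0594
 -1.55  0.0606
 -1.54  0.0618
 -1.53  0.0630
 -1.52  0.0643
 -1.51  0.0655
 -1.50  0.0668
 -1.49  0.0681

-0.9441

σ√T = 0.15 × 1.2247 = 0.1837
ln(S/K) + (r + σ²/2)T = ln(200/300) + (0.064 + 0.15²/2)·1.5 = -0.4055 + 0.1129 = -0.2926
d₁ = -0.2926 / 0.1837 = -1.5927 → -1.59
N(d₁) = N(-1.59) = 0.0559
Δ_put = N(d₁) − 1 = 0.0559 − 1 = -0.9441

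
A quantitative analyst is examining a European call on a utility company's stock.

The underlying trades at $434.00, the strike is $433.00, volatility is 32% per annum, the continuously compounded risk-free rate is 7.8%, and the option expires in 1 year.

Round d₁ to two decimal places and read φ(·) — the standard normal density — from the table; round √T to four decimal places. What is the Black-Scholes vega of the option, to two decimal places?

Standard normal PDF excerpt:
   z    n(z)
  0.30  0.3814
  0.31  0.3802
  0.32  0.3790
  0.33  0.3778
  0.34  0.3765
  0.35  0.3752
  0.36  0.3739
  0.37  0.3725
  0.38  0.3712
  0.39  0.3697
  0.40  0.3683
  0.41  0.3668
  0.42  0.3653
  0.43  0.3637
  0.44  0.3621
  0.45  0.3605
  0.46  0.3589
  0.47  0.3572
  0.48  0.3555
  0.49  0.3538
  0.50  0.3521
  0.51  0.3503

σ√T = 0.32 × 1.0000 = 0.3200
ln(S/K) + (r + σ²/2)T = ln(434/433) + (0.078 + 0.32²/2)·1 = 0.0023 + 0.1292 = 0.1315
d₁ = 0.1315 / 0.3200 = 0.4110 which rounds to 0.41
√T = √1 = 1.0000
φ(d₁) = φ(0.41) = 0.3668
vega = S·φ(d₁)·√T = 434·0.3668·1.0000 = 159.1912

159.19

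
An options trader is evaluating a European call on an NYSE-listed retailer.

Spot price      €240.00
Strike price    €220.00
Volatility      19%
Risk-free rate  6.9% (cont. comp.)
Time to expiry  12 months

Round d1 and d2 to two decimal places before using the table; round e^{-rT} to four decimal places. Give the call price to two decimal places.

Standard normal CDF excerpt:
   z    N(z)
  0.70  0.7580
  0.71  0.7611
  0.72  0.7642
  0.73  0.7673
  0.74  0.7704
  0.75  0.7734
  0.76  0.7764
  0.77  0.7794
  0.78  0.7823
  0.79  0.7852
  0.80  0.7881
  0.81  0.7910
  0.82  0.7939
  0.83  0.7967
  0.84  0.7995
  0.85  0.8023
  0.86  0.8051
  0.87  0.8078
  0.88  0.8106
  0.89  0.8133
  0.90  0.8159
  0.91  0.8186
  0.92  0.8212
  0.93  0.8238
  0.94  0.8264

T = 1;  σ√T = 0.1900
ln(S/K) + (r + σ²/2)T = ln(240/220) + (0.069 + 0.19²/2)·1 = 0.0870 + 0.0871 = 0.1741
d₁ = 0.1741 / 0.1900 = 0.9161 ⇒ 0.92
d₂ = d₁ − σ√T = 0.9161 − 0.1900 = 0.7261 ⇒ 0.73
exp(−rT) = exp(−0.069·1) = 0.9333
C = 240·N(0.92) − 220·0.9333·N(0.73) = 240·0.8212 − 220·0.9333·0.7673 = 197.0880 − 157.5466 = 39.5414

€39.54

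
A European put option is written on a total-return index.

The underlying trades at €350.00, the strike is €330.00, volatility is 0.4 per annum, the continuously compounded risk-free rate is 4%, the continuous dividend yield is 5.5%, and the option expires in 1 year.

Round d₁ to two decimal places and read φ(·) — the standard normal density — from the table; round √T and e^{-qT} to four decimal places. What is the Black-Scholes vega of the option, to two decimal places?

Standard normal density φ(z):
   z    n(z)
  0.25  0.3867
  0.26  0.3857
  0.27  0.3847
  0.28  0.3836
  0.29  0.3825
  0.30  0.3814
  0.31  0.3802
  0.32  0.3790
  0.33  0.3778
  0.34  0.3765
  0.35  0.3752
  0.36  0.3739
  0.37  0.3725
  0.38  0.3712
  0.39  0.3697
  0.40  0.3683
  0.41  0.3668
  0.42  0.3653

125.95

σ√T = 0.4·√1 = 0.4000
d₁ = [ln(350/330) + (0.04 − 0.055 + ½·0.4²)·1] / (σ√T) = (0.0588 + 0.0650) / 0.4000 = 0.3096 ≈ 0.31
√T = √1 = 1.0000
φ(d₁) = φ(0.31) = 0.3802
e^(−qT) = e^(−0.055·1) = 0.9465
vega = S·e^(−qT)·φ(d₁)·√T = 350·0.9465·0.3802·1.0000 = 125.9508
(Call and put vega coincide under Black-Scholes.)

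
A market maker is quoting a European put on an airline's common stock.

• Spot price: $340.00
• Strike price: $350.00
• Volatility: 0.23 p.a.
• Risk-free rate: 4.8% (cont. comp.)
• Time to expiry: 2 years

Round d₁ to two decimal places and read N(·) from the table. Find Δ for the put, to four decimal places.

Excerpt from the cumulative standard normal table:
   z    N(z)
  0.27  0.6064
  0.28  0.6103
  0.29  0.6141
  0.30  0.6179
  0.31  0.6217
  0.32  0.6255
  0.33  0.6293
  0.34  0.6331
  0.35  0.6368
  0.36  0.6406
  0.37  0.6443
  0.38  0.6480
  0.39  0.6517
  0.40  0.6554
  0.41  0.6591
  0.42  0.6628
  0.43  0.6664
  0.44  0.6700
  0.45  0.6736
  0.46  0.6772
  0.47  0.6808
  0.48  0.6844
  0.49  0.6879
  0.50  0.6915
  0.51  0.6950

σ√T = 0.23·√2 = 0.3253
d₁ = [ln(340/350) + (0.048 + 0.23²/2)·2] / 0.3253 = [-0.0290 + 0.1489] / 0.3253 = 0.3687 which rounds to 0.37
N(d₁) = N(0.37) = 0.6443
Δ_put = N(d₁) − 1 = 0.6443 − 1 = -0.3557

-0.3557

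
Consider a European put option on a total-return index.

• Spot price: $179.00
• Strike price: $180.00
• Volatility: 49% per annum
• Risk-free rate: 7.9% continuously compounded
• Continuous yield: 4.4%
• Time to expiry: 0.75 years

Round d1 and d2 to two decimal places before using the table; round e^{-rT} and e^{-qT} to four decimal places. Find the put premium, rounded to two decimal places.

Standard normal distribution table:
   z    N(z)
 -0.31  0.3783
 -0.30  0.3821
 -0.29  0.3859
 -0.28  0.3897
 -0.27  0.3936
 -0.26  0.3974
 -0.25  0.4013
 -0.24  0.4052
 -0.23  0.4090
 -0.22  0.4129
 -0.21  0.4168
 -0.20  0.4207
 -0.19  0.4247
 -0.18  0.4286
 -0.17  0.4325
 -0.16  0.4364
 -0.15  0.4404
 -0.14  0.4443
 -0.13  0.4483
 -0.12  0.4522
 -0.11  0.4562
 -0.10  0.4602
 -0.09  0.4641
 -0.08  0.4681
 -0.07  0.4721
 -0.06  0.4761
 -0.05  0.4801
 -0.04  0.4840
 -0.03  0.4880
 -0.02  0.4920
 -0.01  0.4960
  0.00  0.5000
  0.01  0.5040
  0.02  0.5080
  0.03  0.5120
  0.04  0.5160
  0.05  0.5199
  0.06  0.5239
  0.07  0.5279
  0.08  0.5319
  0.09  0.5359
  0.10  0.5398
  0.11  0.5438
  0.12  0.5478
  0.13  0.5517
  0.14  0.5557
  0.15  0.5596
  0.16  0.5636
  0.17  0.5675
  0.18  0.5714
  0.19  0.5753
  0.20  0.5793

$26.79

σ√T = 0.49 × 0.8660 = 0.4244
ln(S/K) + (r − q + σ²/2)T = ln(179/180) + (0.079 − 0.044 + 0.49²/2)·0.75 = -0.0056 + 0.1163 = 0.1107
d₁ = 0.1107 / 0.4244 = 0.2609 which rounds to 0.26
d₂ = d₁ − σ√T = 0.2609 − 0.4244 = -0.1634 which rounds to -0.16
exp(−qT) = exp(−0.044·0.75) = 0.9675;  exp(−rT) = exp(−0.079·0.75) = 0.9425
N(−d₂) = N(0.16) = 0.5636;  N(−d₁) = N(-0.26) = 0.3974
P = 180·0.9425·0.5636 − 179·0.9675·0.3974 = 95.6147 − 68.8227 = 26.7920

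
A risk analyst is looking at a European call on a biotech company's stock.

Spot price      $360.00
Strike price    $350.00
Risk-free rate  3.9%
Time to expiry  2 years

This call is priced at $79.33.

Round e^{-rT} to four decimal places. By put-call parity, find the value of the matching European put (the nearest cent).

$43.08

e^(−rT) = e^(−0.039·2) = 0.9250
Put-call parity: C − P = S − K·e^(−rT) = 360 − 350·0.9250 = 360 − 323.7500 = 36.2500
P = C − (C − P) = 79.33 − (36.2500) = 43.0800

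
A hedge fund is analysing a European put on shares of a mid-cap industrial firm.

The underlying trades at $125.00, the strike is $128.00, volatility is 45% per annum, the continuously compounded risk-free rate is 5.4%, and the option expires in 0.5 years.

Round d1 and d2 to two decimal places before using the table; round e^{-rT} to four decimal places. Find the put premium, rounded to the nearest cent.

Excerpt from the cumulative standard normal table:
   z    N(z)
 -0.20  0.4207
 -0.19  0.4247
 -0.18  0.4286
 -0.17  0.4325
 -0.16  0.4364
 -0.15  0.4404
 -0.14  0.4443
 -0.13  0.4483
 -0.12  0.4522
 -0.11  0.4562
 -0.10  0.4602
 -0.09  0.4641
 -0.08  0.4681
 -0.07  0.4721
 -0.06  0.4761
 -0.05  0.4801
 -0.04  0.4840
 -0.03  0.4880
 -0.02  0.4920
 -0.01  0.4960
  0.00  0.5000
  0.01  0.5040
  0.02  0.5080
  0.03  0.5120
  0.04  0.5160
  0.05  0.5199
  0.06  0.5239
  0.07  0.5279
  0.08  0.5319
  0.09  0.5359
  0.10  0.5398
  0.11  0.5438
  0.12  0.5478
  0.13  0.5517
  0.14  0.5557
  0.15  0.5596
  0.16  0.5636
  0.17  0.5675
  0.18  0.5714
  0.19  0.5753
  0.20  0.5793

σ√T = 0.45·√0.5 = 0.3182
d₁ = [ln(125/128) + (0.054 + ½·0.45²)·0.5] / (σ√T) = (-0.0237 + 0.0776) / 0.3182 = 0.1694 which rounds to 0.17
d₂ = 0.1694 − 0.3182 = -0.1488 which rounds to -0.15
e^(−rT) = e^(−0.054·0.5) = 0.9734
N(−d₂) = N(0.15) = 0.5596;  N(−d₁) = N(-0.17) = 0.4325
P = 128·0.9734·0.5596 − 125·0.4325 = 69.7235 − 54.0625 = 15.6610

$15.66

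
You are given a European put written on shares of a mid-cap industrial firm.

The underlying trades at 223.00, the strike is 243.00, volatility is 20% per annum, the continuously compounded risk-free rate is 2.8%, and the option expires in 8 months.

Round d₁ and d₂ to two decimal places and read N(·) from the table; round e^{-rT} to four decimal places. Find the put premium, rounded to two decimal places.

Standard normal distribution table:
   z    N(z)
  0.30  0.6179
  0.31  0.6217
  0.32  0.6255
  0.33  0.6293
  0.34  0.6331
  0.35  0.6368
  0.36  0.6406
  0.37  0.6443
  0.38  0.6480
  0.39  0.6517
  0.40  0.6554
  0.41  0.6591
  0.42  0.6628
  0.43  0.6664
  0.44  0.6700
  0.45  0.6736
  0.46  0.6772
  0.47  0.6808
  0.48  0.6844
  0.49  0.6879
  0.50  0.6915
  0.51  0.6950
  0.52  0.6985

σ√T = 0.2 × 0.8165 = 0.1633
ln(S/K) + (r + σ²/2)T = ln(223/243) + (0.028 + 0.2²/2)·0.6667 = -0.0859 + 0.0320 = -0.0539
d₁ = -0.0539 / 0.1633 = -0.3300 ⇒ -0.33
d₂ = d₁ − σ√T = -0.3300 − 0.1633 = -0.4933 ⇒ -0.49
e^(−rT) = e^(−0.028·0.6667) = 0.9815
P = 243·0.9815·N(0.49) − 223·N(0.33) = 243·0.9815·0.6879 − 223·0.6293 = 164.0672 − 140.3339 = 23.7333

23.73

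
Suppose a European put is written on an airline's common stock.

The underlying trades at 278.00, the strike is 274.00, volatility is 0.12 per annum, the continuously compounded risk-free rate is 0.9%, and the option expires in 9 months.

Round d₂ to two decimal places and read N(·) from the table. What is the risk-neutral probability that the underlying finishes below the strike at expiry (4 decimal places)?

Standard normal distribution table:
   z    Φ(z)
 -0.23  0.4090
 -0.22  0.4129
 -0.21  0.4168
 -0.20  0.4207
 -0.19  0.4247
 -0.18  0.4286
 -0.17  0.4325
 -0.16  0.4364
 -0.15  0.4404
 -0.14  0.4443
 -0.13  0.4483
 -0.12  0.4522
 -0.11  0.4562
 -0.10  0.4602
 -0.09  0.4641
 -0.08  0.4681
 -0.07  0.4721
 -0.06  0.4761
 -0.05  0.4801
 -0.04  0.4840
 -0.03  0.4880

0.4404

σ√T = 0.12·√0.75 = 0.1039
d₁ = [ln(278/274) + (0.009 + 0.12²/2)·0.75] / 0.1039 = [0.0145 + 0.0121] / 0.1039 = 0.2564 → 0.26
d₂ = d₁ − σ√T = 0.2564 − 0.1039 = 0.1524 → 0.15
Pr(exercise) under Q = N(−d₂) = N(-0.15) = 0.4404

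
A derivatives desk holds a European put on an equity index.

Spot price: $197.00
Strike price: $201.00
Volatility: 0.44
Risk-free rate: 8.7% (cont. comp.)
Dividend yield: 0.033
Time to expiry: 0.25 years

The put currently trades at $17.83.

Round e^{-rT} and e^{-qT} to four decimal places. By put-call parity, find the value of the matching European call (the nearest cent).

exp(−qT) = exp(−0.033·0.25) = 0.9918;  exp(−rT) = exp(−0.087·0.25) = 0.9785
Put-call parity: C − P = S·e^(−qT) − K·e^(−rT) = 197·0.9918 − 201·0.9785 = 195.3846 − 196.6785 = -1.2939
C = P + (C − P) = 17.83 + (-1.2939) = 16.5361

$16.54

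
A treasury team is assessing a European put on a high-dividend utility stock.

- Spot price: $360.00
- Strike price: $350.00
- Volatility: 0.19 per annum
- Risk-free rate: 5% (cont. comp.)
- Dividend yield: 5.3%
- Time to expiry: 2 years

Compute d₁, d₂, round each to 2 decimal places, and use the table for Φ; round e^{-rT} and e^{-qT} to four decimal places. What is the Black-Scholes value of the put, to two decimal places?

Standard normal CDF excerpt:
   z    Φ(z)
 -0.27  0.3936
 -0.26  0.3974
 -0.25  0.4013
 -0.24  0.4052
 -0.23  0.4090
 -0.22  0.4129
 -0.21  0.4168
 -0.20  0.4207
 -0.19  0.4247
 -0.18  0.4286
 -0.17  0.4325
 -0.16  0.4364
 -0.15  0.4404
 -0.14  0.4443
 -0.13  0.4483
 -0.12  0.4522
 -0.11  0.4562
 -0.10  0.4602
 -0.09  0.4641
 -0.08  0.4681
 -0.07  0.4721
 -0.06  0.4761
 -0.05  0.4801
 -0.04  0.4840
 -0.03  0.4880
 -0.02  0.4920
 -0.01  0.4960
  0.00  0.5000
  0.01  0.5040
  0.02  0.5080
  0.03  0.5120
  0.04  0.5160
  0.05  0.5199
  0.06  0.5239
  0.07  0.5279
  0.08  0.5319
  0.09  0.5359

σ√T = 0.19·√2 = 0.2687
d₁ = [ln(360/350) + (0.05 − 0.053 + ½·0.19²)·2] / (σ√T) = (0.0282 + 0.0301) / 0.2687 = 0.2169 which rounds to 0.22
d₂ = 0.2169 − 0.2687 = -0.0518 which rounds to -0.05
exp(−qT) = exp(−0.053·2) = 0.8994;  exp(−rT) = exp(−0.05·2) = 0.9048
N(−d₂) = N(0.05) = 0.5199;  N(−d₁) = N(-0.22) = 0.4129
P = 350·0.9048·0.5199 − 360·0.8994·0.4129 = 164.6419 − 133.6904 = 30.9515

$30.95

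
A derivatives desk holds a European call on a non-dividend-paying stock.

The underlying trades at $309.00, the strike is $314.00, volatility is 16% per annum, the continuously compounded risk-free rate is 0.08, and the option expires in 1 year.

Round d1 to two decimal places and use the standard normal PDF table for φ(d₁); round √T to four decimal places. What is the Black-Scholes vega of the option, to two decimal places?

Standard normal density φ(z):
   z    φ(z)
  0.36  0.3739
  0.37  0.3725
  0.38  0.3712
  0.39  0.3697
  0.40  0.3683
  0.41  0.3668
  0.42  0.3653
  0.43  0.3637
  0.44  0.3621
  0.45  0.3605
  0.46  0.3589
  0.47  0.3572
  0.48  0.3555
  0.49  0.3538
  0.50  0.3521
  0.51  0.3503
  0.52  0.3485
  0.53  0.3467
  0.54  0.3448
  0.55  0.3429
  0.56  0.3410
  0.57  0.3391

σ√T = 0.16 × 1.0000 = 0.1600
ln(S/K) + (r + σ²/2)T = ln(309/314) + (0.08 + 0.16²/2)·1 = -0.0161 + 0.0928 = 0.0767
d₁ = 0.0767 / 0.1600 = 0.4797 ≈ 0.48
√T = √1 = 1.0000
φ(d₁) = φ(0.48) = 0.3555
vega = S·φ(d₁)·√T = 309·0.3555·1.0000 = 109.8495

109.85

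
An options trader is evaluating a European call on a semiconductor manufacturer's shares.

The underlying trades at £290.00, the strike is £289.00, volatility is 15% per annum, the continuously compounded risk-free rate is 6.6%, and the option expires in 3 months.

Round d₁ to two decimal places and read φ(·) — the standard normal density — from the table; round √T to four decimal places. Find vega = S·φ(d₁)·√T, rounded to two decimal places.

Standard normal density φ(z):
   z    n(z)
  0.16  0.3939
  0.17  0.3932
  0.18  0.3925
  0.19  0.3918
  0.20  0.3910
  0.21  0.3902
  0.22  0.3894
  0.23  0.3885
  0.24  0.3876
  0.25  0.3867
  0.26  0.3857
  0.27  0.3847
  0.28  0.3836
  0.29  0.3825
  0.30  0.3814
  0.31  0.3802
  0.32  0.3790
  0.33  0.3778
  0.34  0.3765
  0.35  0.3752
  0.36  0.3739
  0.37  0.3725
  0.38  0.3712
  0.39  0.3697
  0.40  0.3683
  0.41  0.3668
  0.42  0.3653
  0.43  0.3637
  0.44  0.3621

T = 0.25;  σ√T = 0.0750
d₁ = [ln(290/289) + (0.066 + 0.15²/2)·0.25] / 0.0750 = [0.0035 + 0.0193] / 0.0750 = 0.3036 ≈ 0.30
√T = √0.25 = 0.5000
φ(d₁) = φ(0.30) = 0.3814
vega = S·φ(d₁)·√T = 290·0.3814·0.5000 = 55.3030
(The put has the same vega.)

55.30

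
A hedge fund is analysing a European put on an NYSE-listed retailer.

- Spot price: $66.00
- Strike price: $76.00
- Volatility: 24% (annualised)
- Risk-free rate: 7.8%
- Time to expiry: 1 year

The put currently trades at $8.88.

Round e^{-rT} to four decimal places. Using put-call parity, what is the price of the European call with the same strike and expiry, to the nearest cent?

exp(−rT) = exp(−0.078·1) = 0.9250
Put-call parity: C − P = S − K·e^(−rT) = 66 − 76·0.9250 = 66 − 70.3000 = -4.3000
C = P + (C − P) = 8.88 + (-4.3000) = 4.5800

$4.58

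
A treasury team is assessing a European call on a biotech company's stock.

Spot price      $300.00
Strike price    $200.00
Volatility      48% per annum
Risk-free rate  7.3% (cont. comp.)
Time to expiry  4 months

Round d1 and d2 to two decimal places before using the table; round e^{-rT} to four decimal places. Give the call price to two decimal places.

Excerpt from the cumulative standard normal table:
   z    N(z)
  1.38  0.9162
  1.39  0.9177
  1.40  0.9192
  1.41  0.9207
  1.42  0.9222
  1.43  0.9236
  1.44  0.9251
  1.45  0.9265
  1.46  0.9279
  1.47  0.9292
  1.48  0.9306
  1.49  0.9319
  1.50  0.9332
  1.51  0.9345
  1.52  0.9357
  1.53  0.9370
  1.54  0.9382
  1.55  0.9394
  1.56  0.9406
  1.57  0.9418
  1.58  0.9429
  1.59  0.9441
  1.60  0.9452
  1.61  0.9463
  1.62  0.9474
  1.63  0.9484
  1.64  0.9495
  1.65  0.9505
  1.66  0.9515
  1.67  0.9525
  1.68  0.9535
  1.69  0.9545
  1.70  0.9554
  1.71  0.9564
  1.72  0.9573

$106.63

σ√T = 0.48·√0.3333 = 0.2771
d₁ = [ln(300/200) + (0.073 + 0.48²/2)·0.3333] / 0.2771 = [0.4055 + 0.0627] / 0.2771 = 1.6895 ≈ 1.69
d₂ = d₁ − σ√T = 1.6895 − 0.2771 = 1.4123 ≈ 1.41
exp(−rT) = exp(−0.073·0.3333) = 0.9760
N(d₁) = N(1.69) = 0.9545;  N(d₂) = N(1.41) = 0.9207
C = 300·0.9545 − 200·0.9760·0.9207 = 286.3500 − 179.7206 = 106.6294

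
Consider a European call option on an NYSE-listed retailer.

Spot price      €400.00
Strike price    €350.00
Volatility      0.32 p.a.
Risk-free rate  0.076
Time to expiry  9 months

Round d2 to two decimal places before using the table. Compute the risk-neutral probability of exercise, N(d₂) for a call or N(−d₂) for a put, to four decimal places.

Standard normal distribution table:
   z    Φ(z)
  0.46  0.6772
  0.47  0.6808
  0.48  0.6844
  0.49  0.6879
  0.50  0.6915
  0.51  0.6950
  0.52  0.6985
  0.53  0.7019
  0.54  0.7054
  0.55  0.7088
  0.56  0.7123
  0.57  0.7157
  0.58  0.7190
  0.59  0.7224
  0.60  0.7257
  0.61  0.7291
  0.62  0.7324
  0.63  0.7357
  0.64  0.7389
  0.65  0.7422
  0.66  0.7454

0.7088

σ√T = 0.32 × 0.8660 = 0.2771
d₁ = [ln(400/350) + (0.076 + 0.32²/2)·0.75] / 0.2771 = [0.1335 + 0.0954] / 0.2771 = 0.8261 ≈ 0.83
d₂ = d₁ − σ√T = 0.8261 − 0.2771 = 0.5490 ≈ 0.55
Pr(exercise) under Q = N(d₂) = 0.7088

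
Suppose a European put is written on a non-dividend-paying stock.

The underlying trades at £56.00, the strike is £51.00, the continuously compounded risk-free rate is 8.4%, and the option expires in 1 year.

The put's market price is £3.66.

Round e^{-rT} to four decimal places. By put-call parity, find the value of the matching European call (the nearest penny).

£12.77

e^(−rT) = e^(−0.084·1) = 0.9194
Put-call parity: C − P = S − K·e^(−rT) = 56 − 51·0.9194 = 56 − 46.8894 = 9.1106
C = P + (C − P) = 3.66 + (9.1106) = 12.7706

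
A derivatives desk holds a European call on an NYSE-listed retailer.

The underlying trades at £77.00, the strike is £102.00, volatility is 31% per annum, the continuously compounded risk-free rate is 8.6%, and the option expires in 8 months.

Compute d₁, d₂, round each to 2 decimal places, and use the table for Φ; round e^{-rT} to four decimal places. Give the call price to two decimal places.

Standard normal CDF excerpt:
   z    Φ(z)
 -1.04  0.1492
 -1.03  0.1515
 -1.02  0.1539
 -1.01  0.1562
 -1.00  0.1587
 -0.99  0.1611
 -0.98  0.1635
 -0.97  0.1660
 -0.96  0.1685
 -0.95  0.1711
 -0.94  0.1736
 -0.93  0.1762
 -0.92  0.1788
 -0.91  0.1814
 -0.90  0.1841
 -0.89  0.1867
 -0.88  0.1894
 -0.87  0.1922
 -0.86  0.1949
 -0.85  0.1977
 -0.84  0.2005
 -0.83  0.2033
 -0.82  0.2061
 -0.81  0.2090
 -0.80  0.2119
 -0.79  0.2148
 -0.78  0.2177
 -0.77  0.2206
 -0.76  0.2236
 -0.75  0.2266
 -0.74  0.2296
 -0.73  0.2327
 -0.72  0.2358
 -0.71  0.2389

σ√T = 0.31·√0.6667 = 0.2531
d₁ = [ln(77/102) + (0.086 + 0.31²/2)·0.6667] / 0.2531 = [-0.2812 + 0.0894] / 0.2531 = -0.7578 ≈ -0.76
d₂ = d₁ − σ√T = -0.7578 − 0.2531 = -1.0109 ≈ -1.01
e^(−rT) = e^(−0.086·0.6667) = 0.9443
C = 77·N(-0.76) − 102·0.9443·N(-1.01) = 77·0.2236 − 102·0.9443·0.1562 = 17.2172 − 15.0450 = 2.1722

£2.17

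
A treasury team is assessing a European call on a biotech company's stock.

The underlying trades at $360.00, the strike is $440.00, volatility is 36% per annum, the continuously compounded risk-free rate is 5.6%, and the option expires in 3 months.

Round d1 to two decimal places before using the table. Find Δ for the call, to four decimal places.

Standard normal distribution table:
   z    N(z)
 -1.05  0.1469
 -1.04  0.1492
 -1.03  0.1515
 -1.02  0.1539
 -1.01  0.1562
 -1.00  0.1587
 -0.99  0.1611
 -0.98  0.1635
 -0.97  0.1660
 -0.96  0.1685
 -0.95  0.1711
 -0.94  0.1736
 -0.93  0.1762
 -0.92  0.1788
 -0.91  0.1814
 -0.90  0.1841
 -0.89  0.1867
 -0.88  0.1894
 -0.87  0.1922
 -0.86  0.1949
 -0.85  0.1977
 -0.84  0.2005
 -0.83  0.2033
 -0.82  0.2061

σ√T = 0.36·√0.25 = 0.1800
ln(S/K) + (r + σ²/2)T = ln(360/440) + (0.056 + 0.36²/2)·0.25 = -0.2007 + 0.0302 = -0.1705
d₁ = -0.1705 / 0.1800 = -0.9471 ≈ -0.95
N(d₁) = N(-0.95) = 0.1711
Δ_call = N(d₁) = 0.1711

0.1711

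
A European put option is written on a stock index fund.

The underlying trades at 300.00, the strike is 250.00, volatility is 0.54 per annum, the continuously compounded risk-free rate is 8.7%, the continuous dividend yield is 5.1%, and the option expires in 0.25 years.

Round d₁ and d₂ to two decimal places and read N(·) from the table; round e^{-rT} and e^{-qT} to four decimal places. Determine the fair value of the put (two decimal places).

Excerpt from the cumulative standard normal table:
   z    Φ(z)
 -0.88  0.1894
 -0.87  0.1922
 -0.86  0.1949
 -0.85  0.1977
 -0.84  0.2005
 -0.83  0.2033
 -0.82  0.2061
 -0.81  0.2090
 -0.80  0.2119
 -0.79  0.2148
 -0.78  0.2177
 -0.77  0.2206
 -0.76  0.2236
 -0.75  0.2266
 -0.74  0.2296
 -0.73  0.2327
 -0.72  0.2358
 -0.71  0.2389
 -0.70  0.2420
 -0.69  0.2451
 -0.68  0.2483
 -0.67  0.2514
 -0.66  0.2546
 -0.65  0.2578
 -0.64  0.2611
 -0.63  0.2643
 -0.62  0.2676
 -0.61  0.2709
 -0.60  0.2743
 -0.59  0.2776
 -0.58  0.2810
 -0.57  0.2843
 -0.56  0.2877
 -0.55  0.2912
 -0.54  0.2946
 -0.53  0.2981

10.16

σ√T = 0.54·√0.25 = 0.2700
d₁ = [ln(300/250) + (0.087 − 0.051 + 0.54²/2)·0.25] / 0.2700 = [0.1823 + 0.0455] / 0.2700 = 0.8436 ≈ 0.84
d₂ = d₁ − σ√T = 0.8436 − 0.2700 = 0.5736 ≈ 0.57
e^(−qT) = e^(−0.051·0.25) = 0.9873;  e^(−rT) = e^(−0.087·0.25) = 0.9785
N(−d₂) = N(-0.57) = 0.2843;  N(−d₁) = N(-0.84) = 0.2005
P = 250·0.9785·0.2843 − 300·0.9873·0.2005 = 69.5469 − 59.3861 = 10.1608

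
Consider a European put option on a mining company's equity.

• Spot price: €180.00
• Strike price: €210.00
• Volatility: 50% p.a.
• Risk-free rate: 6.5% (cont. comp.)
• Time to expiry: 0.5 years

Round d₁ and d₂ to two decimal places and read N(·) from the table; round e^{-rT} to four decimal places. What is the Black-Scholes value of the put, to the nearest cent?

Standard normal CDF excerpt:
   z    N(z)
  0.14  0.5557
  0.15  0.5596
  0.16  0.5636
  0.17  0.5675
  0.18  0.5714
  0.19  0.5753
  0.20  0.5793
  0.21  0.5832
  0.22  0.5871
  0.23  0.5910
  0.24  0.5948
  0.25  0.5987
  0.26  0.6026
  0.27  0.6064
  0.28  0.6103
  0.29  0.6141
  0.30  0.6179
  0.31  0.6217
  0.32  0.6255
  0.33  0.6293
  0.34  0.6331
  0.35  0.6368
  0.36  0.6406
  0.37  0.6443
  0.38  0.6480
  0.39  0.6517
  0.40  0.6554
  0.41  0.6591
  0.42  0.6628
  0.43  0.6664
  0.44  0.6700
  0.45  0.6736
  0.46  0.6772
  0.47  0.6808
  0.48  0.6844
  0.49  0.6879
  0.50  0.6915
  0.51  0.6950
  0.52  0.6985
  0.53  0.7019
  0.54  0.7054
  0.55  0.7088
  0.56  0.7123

σ√T = 0.5 × 0.7071 = 0.3536
d₁ = [ln(180/210) + (0.065 + 0.5²/2)·0.5] / 0.3536 = [-0.1542 + 0.0950] / 0.3536 = -0.1673 → -0.17
d₂ = d₁ − σ√T = -0.1673 − 0.3536 = -0.5209 → -0.52
e^(−rT) = e^(−0.065·0.5) = 0.9680
P = 210·0.9680·N(0.52) − 180·N(0.17) = 210·0.9680·0.6985 − 180·0.5675 = 141.9911 − 102.1500 = 39.8411

€39.84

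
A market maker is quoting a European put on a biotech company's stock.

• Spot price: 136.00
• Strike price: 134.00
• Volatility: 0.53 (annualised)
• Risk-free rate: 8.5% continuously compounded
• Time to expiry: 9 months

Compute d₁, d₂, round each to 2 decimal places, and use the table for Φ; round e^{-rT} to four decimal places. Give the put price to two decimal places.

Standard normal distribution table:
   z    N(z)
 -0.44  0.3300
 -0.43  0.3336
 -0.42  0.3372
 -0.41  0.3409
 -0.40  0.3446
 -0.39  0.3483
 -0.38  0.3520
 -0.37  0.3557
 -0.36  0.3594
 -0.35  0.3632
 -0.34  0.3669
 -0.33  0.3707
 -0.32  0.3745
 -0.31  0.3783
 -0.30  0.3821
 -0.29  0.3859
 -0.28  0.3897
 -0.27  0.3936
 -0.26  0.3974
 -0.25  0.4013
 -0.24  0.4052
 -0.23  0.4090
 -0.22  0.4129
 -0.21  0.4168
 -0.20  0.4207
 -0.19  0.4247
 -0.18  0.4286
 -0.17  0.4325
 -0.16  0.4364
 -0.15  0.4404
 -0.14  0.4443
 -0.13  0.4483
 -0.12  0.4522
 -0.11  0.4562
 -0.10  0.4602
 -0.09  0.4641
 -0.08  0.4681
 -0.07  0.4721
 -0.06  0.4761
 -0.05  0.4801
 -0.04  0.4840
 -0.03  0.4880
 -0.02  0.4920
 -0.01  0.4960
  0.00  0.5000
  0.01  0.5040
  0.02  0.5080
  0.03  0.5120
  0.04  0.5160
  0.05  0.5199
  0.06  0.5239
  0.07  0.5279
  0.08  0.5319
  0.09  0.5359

σ√T = 0.53 × 0.8660 = 0.4590
d₁ = [ln(136/134) + (0.085 + 0.53²/2)·0.75] / 0.4590 = [0.0148 + 0.1691] / 0.4590 = 0.4007 which rounds to 0.40
d₂ = d₁ − σ√T = 0.4007 − 0.4590 = -0.0583 which rounds to -0.06
e^(−rT) = e^(−0.085·0.75) = 0.9382
P = 134·0.9382·N(0.06) − 136·N(-0.40) = 134·0.9382·0.5239 − 136·0.3446 = 65.8641 − 46.8656 = 18.9985

19.00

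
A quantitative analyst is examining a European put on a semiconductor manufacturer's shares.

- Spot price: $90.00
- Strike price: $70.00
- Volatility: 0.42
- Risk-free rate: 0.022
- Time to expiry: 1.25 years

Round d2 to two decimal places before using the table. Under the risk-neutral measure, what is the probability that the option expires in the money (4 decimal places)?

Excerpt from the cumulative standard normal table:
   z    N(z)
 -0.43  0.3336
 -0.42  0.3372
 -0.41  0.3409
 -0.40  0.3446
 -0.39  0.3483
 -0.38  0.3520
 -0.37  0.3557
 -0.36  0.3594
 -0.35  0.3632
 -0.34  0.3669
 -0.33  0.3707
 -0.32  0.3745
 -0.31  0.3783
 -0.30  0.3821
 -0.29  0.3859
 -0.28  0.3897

0.3594

σ√T = 0.42·√1.25 = 0.4696
d₁ = [ln(90/70) + (0.022 + ½·0.42²)·1.25] / (σ√T) = (0.2513 + 0.1377) / 0.4696 = 0.8285 ≈ 0.83
d₂ = 0.8285 − 0.4696 = 0.3590 ≈ 0.36
Risk-neutral Pr[S_T < K] = N(−d₂) = N(-0.36) = 0.3594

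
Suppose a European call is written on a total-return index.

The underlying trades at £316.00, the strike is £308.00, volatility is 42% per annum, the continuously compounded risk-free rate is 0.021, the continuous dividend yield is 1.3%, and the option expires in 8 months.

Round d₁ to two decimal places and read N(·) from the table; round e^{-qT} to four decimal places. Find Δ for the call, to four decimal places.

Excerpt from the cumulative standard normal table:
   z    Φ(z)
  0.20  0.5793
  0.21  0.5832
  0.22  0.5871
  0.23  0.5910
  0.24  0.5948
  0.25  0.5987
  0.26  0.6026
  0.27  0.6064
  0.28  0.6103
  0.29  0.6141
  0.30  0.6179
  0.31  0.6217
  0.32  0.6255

0.5974

T = 0.6667;  σ√T = 0.3429
d₁ = [ln(316/308) + (0.021 − 0.013 + ½·0.42²)·0.6667] / (σ√T) = (0.0256 + 0.0641) / 0.3429 = 0.2618 → 0.26
N(d₁) = N(0.26) = 0.6026
Δ_call = exp(−qT)·N(d₁) = 0.9914·0.6026 = 0.5974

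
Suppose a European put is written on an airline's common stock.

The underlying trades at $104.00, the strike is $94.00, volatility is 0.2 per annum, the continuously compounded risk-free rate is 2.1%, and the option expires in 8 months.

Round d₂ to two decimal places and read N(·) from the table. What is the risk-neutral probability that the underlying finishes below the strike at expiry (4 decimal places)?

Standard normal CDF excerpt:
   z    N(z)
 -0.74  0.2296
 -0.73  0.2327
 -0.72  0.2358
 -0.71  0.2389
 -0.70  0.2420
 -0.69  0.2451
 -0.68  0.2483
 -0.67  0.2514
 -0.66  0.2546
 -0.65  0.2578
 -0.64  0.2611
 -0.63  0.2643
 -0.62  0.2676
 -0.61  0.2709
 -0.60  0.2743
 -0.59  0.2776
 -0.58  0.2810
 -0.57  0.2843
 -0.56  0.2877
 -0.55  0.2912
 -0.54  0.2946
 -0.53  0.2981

0.2676

T = 0.6667;  σ√T = 0.1633
ln(S/K) + (r + σ²/2)T = ln(104/94) + (0.021 + 0.2²/2)·0.6667 = 0.1011 + 0.0273 = 0.1284
d₁ = 0.1284 / 0.1633 = 0.7865 ≈ 0.79
d₂ = d₁ − σ√T = 0.7865 − 0.1633 = 0.6232 ≈ 0.62
Risk-neutral Pr[S_T < K] = N(−d₂) = N(-0.62) = 0.2676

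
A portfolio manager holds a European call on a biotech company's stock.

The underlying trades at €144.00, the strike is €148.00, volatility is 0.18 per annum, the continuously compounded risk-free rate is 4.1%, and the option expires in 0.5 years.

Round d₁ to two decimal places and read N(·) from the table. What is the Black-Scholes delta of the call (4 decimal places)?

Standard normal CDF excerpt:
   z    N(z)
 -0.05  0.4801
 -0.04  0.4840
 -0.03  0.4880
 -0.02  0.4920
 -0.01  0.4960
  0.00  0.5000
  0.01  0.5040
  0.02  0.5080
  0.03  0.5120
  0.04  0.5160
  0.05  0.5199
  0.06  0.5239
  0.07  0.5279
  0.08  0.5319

0.5040

T = 0.5;  σ√T = 0.1273
d₁ = [ln(144/148) + (0.041 + 0.18²/2)·0.5] / 0.1273 = [-0.0274 + 0.0286] / 0.1273 = 0.0094 which rounds to 0.01
N(d₁) = N(0.01) = 0.5040
Δ_call = N(d₁) = 0.5040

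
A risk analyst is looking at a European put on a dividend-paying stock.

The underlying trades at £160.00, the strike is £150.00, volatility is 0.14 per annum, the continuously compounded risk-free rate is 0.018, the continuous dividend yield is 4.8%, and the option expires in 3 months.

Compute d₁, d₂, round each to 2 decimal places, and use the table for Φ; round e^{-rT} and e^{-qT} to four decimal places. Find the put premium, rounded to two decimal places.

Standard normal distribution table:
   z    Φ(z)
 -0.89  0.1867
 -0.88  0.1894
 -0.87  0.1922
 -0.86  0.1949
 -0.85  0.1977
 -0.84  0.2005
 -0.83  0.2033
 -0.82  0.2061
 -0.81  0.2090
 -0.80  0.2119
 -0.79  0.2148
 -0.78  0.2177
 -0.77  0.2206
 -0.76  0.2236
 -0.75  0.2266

σ√T = 0.14 × 0.5000 = 0.0700
d₁ = [ln(160/150) + (0.018 − 0.048 + 0.14²/2)·0.25] / 0.0700 = [0.0645 − 0.0051] / 0.0700 = 0.8498 which rounds to 0.85
d₂ = d₁ − σ√T = 0.8498 − 0.0700 = 0.7798 which rounds to 0.78
e^(−qT) = e^(−0.048·0.25) = 0.9881;  e^(−rT) = e^(−0.018·0.25) = 0.9955
P = 150·0.9955·N(-0.78) − 160·0.9881·N(-0.85) = 150·0.9955·0.2177 − 160·0.9881·0.1977 = 32.5081 − 31.2556 = 1.2525

£1.25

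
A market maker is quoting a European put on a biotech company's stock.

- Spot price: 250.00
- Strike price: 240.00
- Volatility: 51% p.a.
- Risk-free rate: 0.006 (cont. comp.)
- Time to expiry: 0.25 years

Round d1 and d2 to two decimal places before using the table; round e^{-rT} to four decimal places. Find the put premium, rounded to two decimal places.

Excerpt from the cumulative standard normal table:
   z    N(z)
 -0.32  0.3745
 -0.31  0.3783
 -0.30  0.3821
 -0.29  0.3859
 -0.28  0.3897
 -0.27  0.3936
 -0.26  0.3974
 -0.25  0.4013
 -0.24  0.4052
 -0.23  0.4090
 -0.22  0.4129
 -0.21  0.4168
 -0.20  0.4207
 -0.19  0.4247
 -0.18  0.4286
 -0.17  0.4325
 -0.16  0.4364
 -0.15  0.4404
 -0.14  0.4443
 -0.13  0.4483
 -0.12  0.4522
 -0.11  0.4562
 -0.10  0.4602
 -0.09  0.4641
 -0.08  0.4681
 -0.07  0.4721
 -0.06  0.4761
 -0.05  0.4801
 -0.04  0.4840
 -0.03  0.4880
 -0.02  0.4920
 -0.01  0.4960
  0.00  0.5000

19.51

σ√T = 0.51·√0.25 = 0.2550
ln(S/K) + (r + σ²/2)T = ln(250/240) + (0.006 + 0.51²/2)·0.25 = 0.0408 + 0.0340 = 0.0748
d₁ = 0.0748 / 0.2550 = 0.2935 ⇒ 0.29
d₂ = d₁ − σ√T = 0.2935 − 0.2550 = 0.0385 ⇒ 0.04
exp(−rT) = exp(−0.006·0.25) = 0.9985
P = 240·0.9985·N(-0.04) − 250·N(-0.29) = 240·0.9985·0.4840 − 250·0.3859 = 115.9858 − 96.4750 = 19.5108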